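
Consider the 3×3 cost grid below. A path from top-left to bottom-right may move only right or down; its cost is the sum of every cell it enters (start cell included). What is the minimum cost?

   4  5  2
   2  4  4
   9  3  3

Cheapest: (0,0) (1,0) (1,1) (2,1) (2,2)
  4 + 2 + 4 + 3 + 3 = 16
(Top row then right column would cost 18.)

16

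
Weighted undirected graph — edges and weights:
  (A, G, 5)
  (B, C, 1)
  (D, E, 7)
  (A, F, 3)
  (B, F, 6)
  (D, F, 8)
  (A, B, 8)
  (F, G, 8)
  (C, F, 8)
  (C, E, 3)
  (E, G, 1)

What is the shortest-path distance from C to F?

Some routes from C to F:
C-E-G-F: 3 + 1 + 8 = 12
C-B-F: 1 + 6 = 7
C-E-D-F: 3 + 7 + 8 = 18
C-B-A-F: 1 + 8 + 3 = 12
C-E-G-A-F: 3 + 1 + 5 + 3 = 12
C-F: 8
Shortest: 7.

7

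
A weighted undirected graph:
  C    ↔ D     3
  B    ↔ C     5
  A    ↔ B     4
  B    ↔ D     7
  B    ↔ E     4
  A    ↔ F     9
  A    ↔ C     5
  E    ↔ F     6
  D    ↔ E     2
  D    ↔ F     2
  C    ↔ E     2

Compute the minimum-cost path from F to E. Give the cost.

Checking several routes:
F -> D -> C -> B -> E: 2 + 3 + 5 + 4 = 14
F -> D -> B -> E: 2 + 7 + 4 = 13
F -> D -> C -> E: 2 + 3 + 2 = 7
F -> D -> E: 2 + 2 = 4
F -> E: 6
Shortest: 4.

4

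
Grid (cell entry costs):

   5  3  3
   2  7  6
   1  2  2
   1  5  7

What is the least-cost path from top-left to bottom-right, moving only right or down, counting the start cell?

19

Best path: r0c0 -> r1c0 -> r2c0 -> r2c1 -> r2c2 -> r3c2
Cost: 5 + 2 + 1 + 2 + 2 + 7 = 19
(Top row then right column would cost 26.)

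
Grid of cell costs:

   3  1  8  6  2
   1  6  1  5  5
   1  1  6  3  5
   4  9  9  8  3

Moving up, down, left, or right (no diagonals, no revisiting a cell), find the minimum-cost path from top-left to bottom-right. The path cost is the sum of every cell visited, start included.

23

Path r0c0 → r1c0 → r2c0 → r2c1 → r2c2 → r2c3 → r2c4 → r3c4: 3 + 1 + 1 + 1 + 6 + 3 + 5 + 3 = 23.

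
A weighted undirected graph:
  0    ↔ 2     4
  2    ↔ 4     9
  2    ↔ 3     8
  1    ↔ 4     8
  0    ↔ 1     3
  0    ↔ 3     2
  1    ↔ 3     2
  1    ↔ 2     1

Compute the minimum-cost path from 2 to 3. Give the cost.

3

Comparing a few candidate routes:
2 → 1 → 3: 1 + 2 = 3
2 → 0 → 3: 4 + 2 = 6
2 → 3: 8
2 → 1 → 0 → 3: 1 + 3 + 2 = 6
Shortest: 3.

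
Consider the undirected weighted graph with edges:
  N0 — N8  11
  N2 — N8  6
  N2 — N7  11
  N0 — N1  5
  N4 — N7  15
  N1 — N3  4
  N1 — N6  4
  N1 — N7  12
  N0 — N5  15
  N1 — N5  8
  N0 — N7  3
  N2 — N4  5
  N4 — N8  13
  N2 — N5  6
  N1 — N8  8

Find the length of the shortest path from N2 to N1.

14

Comparing a few candidate routes:
N2 → N4 → N8 → N1: 5 + 13 + 8 = 26
N2 → N8 → N0 → N1: 6 + 11 + 5 = 22
N2 → N8 → N1: 6 + 8 = 14
N2 → N7 → N0 → N1: 11 + 3 + 5 = 19
N2 → N5 → N1: 6 + 8 = 14
N2 → N7 → N1: 11 + 12 = 23
Best route has total 14.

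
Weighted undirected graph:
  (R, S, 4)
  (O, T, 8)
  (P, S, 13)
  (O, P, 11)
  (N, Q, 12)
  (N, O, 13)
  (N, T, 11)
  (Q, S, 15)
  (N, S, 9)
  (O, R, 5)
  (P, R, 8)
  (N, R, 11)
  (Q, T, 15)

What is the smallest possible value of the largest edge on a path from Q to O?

12

Some routes from Q to O:
Q → N → S → R → O: max(12, 9, 4, 5) = 12
Q → N → R → O: max(12, 11, 5) = 12
Q → N → T → O: max(12, 11, 8) = 12
Q → N → R → P → O: max(12, 11, 8, 11) = 12
Best route has worst link 12.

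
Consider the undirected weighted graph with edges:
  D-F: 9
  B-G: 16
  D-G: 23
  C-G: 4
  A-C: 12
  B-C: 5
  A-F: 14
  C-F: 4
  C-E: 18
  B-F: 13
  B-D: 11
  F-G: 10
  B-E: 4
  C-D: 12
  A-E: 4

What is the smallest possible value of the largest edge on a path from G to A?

5

Checking several routes:
G - F - D - B - E - A: max(10, 9, 11, 4, 4) = 11
G - F - C - B - E - A: max(10, 4, 5, 4, 4) = 10
G - C - B - E - A: max(4, 5, 4, 4) = 5
Best route has worst link 5.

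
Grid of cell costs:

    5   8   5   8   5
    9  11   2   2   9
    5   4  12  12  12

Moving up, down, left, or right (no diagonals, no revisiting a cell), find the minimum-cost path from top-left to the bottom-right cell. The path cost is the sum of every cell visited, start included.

43

Best path: r0c0 r0c1 r0c2 r1c2 r1c3 r1c4 r2c4
Cost: 5 + 8 + 5 + 2 + 2 + 9 + 12 = 43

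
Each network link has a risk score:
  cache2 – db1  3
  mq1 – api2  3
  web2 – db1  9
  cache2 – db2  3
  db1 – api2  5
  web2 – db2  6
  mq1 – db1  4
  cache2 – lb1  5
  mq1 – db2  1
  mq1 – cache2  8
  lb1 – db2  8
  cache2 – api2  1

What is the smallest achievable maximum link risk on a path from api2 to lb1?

5

Comparing a few candidate routes:
api2-db1-mq1-db2-cache2-lb1: max(5, 4, 1, 3, 5) = 5
api2-db1-cache2-lb1: max(5, 3, 5) = 5
api2-cache2-lb1: max(1, 5) = 5
api2-mq1-db2-cache2-lb1: max(3, 1, 3, 5) = 5
api2-mq1-db1-cache2-lb1: max(3, 4, 3, 5) = 5
Smallest bottleneck: 5.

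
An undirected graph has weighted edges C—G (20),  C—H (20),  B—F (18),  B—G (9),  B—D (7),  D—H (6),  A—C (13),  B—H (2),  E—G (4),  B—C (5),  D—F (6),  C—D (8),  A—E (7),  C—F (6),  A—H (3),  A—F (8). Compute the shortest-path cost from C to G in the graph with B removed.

20

A few of the C→G routes:
C → G: 20
C → D → H → A → E → G: 8 + 6 + 3 + 7 + 4 = 28
C → A → E → G: 13 + 7 + 4 = 24
C → F → A → E → G: 6 + 8 + 7 + 4 = 25
The minimum is 20.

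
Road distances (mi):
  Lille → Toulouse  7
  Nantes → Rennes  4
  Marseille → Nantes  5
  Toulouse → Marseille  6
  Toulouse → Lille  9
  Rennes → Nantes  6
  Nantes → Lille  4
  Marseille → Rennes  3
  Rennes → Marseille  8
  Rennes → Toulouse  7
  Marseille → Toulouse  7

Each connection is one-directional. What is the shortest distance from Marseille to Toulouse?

Paths from Marseille to Toulouse:
Marseille - Rennes - Nantes - Lille - Toulouse: 3 + 6 + 4 + 7 = 20
Marseille - Rennes - Toulouse: 3 + 7 = 10
Marseille - Toulouse: 7
Marseille - Nantes - Rennes - Toulouse: 5 + 4 + 7 = 16
Marseille - Nantes - Lille - Toulouse: 5 + 4 + 7 = 16
Shortest: 7 mi.

7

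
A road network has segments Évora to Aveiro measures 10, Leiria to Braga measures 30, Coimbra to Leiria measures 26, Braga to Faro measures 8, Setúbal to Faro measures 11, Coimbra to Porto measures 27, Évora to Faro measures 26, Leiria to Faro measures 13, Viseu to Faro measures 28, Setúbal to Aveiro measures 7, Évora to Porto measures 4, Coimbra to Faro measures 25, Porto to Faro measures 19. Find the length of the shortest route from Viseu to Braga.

36

A few of the Viseu→Braga routes:
Viseu → Faro → Porto → Coimbra → Leiria → Braga: 28 + 19 + 27 + 26 + 30 = 130
Viseu → Faro → Braga: 28 + 8 = 36
Viseu → Faro → Coimbra → Leiria → Braga: 28 + 25 + 26 + 30 = 109
Viseu → Faro → Évora → Porto → Coimbra → Leiria → Braga: 28 + 26 + 4 + 27 + 26 + 30 = 141
Viseu → Faro → Leiria → Braga: 28 + 13 + 30 = 71
The minimum is 36.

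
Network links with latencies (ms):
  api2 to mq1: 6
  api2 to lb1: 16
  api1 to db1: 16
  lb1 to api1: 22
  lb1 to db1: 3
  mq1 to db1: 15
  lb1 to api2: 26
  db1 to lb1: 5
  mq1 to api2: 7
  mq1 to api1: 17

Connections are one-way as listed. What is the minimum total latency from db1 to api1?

27

Candidate routes:
db1 -> lb1 -> api2 -> mq1 -> api1: 5 + 26 + 6 + 17 = 54
db1 -> lb1 -> api1: 5 + 22 = 27
Best route has total 27 ms.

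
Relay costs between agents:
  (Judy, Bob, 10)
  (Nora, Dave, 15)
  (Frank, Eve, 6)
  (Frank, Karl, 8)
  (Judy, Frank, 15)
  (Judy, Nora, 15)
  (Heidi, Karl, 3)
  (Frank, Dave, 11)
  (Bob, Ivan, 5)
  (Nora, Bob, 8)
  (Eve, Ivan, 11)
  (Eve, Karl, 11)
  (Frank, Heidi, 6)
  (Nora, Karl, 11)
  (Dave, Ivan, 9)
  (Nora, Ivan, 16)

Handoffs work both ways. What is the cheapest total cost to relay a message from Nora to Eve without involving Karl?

24

Some routes from Nora to Eve avoiding Karl:
Nora-Bob-Ivan-Eve: 8 + 5 + 11 = 24
Nora-Ivan-Eve: 16 + 11 = 27
Nora-Dave-Frank-Eve: 15 + 11 + 6 = 32
Shortest: 24.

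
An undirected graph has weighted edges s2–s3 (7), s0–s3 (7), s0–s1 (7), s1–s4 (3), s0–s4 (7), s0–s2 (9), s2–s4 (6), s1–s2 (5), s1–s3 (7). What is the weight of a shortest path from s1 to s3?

Comparing a few candidate routes:
s1 -> s0 -> s3: 7 + 7 = 14
s1 -> s3: 7
s1 -> s2 -> s3: 5 + 7 = 12
s1 -> s4 -> s2 -> s3: 3 + 6 + 7 = 16
Shortest: 7.

7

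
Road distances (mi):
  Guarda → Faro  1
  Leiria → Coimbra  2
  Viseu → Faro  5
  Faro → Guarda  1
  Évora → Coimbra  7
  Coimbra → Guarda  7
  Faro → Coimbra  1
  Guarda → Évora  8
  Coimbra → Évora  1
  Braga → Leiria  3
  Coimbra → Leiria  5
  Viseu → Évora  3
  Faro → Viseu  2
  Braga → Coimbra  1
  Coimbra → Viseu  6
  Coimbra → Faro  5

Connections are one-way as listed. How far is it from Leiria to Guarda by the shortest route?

8

Routes from Leiria to Guarda:
Leiria-Coimbra-Guarda: 2 + 7 = 9
Leiria-Coimbra-Viseu-Faro-Guarda: 2 + 6 + 5 + 1 = 14
Leiria-Coimbra-Faro-Guarda: 2 + 5 + 1 = 8
The minimum is 8 mi.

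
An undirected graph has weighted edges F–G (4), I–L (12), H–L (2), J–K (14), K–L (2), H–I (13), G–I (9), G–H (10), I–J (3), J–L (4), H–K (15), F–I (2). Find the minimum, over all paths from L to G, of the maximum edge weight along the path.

4

Checking several routes:
L - J - I - G: max(4, 3, 9) = 9
L - I - G: max(12, 9) = 12
L - I - F - G: max(12, 2, 4) = 12
L - J - I - H - G: max(4, 3, 13, 10) = 13
L - J - I - F - G: max(4, 3, 2, 4) = 4
L - H - G: max(2, 10) = 10
Best route has worst link 4.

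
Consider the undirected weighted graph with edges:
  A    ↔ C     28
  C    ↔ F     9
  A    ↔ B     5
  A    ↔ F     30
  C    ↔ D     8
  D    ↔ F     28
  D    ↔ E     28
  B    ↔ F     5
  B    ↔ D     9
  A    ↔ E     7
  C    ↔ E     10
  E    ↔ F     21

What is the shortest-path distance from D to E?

Checking several routes:
D -> B -> A -> E: 9 + 5 + 7 = 21
D -> B -> F -> E: 9 + 5 + 21 = 35
D -> B -> F -> C -> E: 9 + 5 + 9 + 10 = 33
D -> C -> F -> B -> A -> E: 8 + 9 + 5 + 5 + 7 = 34
D -> E: 28
D -> C -> E: 8 + 10 = 18
The minimum is 18.

18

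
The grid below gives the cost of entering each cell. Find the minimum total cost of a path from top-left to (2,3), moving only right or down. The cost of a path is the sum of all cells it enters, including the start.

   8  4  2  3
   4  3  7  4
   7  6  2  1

22

Best path: (0,0) (0,1) (0,2) (0,3) (1,3) (2,3)
Cost: 8 + 4 + 2 + 3 + 4 + 1 = 22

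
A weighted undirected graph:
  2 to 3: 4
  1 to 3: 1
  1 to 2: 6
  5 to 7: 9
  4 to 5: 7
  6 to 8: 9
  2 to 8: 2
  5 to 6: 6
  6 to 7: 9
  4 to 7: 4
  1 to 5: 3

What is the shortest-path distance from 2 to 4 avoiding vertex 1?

24

Candidate routes:
2 -> 8 -> 6 -> 7 -> 4: 2 + 9 + 9 + 4 = 24
2 -> 8 -> 6 -> 5 -> 4: 2 + 9 + 6 + 7 = 24
2 -> 8 -> 6 -> 7 -> 5 -> 4: 2 + 9 + 9 + 9 + 7 = 36
2 -> 8 -> 6 -> 5 -> 7 -> 4: 2 + 9 + 6 + 9 + 4 = 30
Shortest: 24.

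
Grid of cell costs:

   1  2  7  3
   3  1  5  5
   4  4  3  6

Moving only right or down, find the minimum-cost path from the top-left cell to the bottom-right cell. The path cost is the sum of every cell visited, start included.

Cheapest: r0c0 r0c1 r1c1 r2c1 r2c2 r2c3
  1 + 2 + 1 + 4 + 3 + 6 = 17

17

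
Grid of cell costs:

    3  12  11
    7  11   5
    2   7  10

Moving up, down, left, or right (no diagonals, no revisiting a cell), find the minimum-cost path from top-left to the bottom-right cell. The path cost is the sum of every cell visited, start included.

29

One optimal route is (0,0) -> (1,0) -> (2,0) -> (2,1) -> (2,2).
Its cost is 3 + 7 + 2 + 7 + 10 = 29.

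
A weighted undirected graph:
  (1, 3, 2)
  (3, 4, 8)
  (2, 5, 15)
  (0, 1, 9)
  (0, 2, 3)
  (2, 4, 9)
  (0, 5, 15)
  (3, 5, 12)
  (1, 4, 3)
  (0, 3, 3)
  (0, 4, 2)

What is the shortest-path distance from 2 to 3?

A few of the 2→3 routes:
2→0→4→1→3: 3 + 2 + 3 + 2 = 10
2→0→3: 3 + 3 = 6
2→0→4→3: 3 + 2 + 8 = 13
2→4→0→3: 9 + 2 + 3 = 14
2→4→1→3: 9 + 3 + 2 = 14
Shortest: 6.

6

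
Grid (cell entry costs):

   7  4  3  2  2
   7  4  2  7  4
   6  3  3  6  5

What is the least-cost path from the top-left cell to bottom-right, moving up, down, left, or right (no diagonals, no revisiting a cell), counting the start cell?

Path r0c0→r0c1→r0c2→r0c3→r0c4→r1c4→r2c4: 7 + 4 + 3 + 2 + 2 + 4 + 5 = 27.

27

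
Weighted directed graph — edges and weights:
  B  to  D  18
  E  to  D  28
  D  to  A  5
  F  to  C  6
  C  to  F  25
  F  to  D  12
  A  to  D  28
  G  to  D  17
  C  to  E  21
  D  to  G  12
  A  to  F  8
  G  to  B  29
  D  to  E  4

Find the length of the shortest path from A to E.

24

Paths from A to E:
A -> F -> D -> E: 8 + 12 + 4 = 24
A -> D -> E: 28 + 4 = 32
A -> F -> C -> E: 8 + 6 + 21 = 35
The minimum is 24.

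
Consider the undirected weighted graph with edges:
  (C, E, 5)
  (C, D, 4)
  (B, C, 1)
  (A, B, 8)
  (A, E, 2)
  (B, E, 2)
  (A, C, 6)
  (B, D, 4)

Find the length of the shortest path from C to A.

5

Checking several routes:
C-D-B-E-A: 4 + 4 + 2 + 2 = 12
C-B-A: 1 + 8 = 9
C-E-B-A: 5 + 2 + 8 = 15
C-B-E-A: 1 + 2 + 2 = 5
C-A: 6
C-E-A: 5 + 2 = 7
The minimum is 5.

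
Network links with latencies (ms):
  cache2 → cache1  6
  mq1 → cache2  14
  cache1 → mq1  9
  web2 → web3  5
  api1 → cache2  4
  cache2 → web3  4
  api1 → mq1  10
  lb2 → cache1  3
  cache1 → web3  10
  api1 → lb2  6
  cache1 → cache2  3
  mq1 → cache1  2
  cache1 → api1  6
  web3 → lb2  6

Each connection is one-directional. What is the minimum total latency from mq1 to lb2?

14

A few of the mq1→lb2 routes:
mq1-cache1-api1-lb2: 2 + 6 + 6 = 14
mq1-cache1-cache2-web3-lb2: 2 + 3 + 4 + 6 = 15
mq1-cache1-web3-lb2: 2 + 10 + 6 = 18
mq1-cache2-cache1-api1-lb2: 14 + 6 + 6 + 6 = 32
mq1-cache2-web3-lb2: 14 + 4 + 6 = 24
mq1-cache1-api1-cache2-web3-lb2: 2 + 6 + 4 + 4 + 6 = 22
The minimum is 14 ms.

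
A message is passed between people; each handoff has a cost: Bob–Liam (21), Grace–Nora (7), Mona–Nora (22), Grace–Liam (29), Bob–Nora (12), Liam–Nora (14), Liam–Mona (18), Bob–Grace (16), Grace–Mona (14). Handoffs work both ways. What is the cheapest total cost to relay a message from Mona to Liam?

Comparing a few candidate routes:
Mona → Liam: 18
Mona → Grace → Nora → Liam: 14 + 7 + 14 = 35
Mona → Grace → Bob → Liam: 14 + 16 + 21 = 51
Mona → Grace → Nora → Bob → Liam: 14 + 7 + 12 + 21 = 54
Mona → Grace → Liam: 14 + 29 = 43
Mona → Nora → Liam: 22 + 14 = 36
Shortest: 18.

18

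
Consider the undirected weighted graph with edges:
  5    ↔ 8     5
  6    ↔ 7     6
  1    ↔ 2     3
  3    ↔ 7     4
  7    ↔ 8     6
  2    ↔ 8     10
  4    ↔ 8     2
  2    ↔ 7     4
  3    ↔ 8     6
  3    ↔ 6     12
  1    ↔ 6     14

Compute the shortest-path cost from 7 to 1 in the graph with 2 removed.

20

Paths from 7 to 1 avoiding 2:
7 → 6 → 1: 6 + 14 = 20
7 → 8 → 3 → 6 → 1: 6 + 6 + 12 + 14 = 38
7 → 3 → 6 → 1: 4 + 12 + 14 = 30
The minimum is 20.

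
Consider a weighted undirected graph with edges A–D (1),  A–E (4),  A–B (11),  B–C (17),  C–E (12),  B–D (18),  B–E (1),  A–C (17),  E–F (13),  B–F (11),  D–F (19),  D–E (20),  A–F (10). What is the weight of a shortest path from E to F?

12

Some routes from E to F:
E→B→A→F: 1 + 11 + 10 = 22
E→A→D→F: 4 + 1 + 19 = 24
E→A→B→F: 4 + 11 + 11 = 26
E→A→F: 4 + 10 = 14
E→F: 13
E→B→F: 1 + 11 = 12
The minimum is 12.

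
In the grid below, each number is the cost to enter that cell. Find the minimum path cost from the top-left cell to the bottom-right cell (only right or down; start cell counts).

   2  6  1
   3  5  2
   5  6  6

17

One optimal route is r0c0→r0c1→r0c2→r1c2→r2c2.
Its cost is 2 + 6 + 1 + 2 + 6 = 17.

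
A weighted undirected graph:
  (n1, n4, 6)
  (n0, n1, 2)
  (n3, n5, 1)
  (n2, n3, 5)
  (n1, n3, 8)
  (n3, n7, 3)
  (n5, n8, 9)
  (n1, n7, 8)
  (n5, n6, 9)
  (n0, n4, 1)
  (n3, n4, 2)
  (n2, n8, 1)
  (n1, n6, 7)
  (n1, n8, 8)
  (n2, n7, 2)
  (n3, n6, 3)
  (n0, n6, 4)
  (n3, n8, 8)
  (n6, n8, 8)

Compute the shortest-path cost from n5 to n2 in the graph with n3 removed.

10

A few of the n5→n2 routes:
n5→n6→n8→n2: 9 + 8 + 1 = 18
n5→n8→n2: 9 + 1 = 10
n5→n6→n1→n7→n2: 9 + 7 + 8 + 2 = 26
n5→n6→n0→n1→n8→n2: 9 + 4 + 2 + 8 + 1 = 24
n5→n6→n1→n8→n2: 9 + 7 + 8 + 1 = 25
n5→n6→n0→n1→n7→n2: 9 + 4 + 2 + 8 + 2 = 25
The minimum is 10.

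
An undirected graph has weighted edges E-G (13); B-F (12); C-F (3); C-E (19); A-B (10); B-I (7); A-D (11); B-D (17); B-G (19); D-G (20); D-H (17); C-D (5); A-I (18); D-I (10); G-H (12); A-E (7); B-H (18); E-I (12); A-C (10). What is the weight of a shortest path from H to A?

28

Comparing a few candidate routes:
H - G - E - A: 12 + 13 + 7 = 32
H - B - A: 18 + 10 = 28
H - D - A: 17 + 11 = 28
H - D - C - A: 17 + 5 + 10 = 32
H - G - B - A: 12 + 19 + 10 = 41
Shortest: 28.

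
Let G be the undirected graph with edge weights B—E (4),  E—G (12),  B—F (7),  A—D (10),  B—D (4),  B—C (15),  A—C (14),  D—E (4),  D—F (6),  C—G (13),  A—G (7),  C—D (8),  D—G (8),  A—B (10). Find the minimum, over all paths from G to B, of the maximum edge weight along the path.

8

Comparing a few candidate routes:
G → A → D → E → B: max(7, 10, 4, 4) = 10
G → D → B: max(8, 4) = 8
G → D → E → B: max(8, 4, 4) = 8
G → A → D → B: max(7, 10, 4) = 10
G → A → D → F → B: max(7, 10, 6, 7) = 10
G → D → F → B: max(8, 6, 7) = 8
Smallest bottleneck: 8.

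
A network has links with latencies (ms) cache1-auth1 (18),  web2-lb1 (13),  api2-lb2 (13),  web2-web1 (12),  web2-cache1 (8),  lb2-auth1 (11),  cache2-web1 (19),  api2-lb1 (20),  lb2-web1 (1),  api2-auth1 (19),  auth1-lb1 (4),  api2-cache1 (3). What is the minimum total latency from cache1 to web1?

Some routes from cache1 to web1:
cache1 - web2 - web1: 8 + 12 = 20
cache1 - api2 - lb2 - web1: 3 + 13 + 1 = 17
cache1 - auth1 - lb2 - web1: 18 + 11 + 1 = 30
cache1 - api2 - auth1 - lb2 - web1: 3 + 19 + 11 + 1 = 34
The minimum is 17 ms.

17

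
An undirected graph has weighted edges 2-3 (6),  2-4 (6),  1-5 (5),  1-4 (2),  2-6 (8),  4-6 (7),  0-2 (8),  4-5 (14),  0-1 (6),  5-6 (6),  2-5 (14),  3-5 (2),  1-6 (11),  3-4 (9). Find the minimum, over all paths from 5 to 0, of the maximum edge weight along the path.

6

Comparing a few candidate routes:
5 → 1 → 0: max(5, 6) = 6
5 → 3 → 2 → 4 → 1 → 0: max(2, 6, 6, 2, 6) = 6
5 → 6 → 4 → 2 → 0: max(6, 7, 6, 8) = 8
5 → 6 → 4 → 1 → 0: max(6, 7, 2, 6) = 7
The minimum achievable maximum is 6.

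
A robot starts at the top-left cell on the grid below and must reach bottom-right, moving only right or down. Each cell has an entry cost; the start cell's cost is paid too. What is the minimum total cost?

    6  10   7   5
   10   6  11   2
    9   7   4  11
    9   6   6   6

45

Cheapest: (0,0)→(0,1)→(1,1)→(2,1)→(2,2)→(3,2)→(3,3)
  6 + 10 + 6 + 7 + 4 + 6 + 6 = 45
For comparison, the top-then-right route costs 47.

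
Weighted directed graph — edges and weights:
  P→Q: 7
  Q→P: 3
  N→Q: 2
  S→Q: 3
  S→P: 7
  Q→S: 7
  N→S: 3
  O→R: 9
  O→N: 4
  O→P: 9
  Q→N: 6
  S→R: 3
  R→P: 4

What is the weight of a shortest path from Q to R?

10

Candidate routes:
Q -> N -> S -> R: 6 + 3 + 3 = 12
Q -> S -> R: 7 + 3 = 10
The minimum is 10.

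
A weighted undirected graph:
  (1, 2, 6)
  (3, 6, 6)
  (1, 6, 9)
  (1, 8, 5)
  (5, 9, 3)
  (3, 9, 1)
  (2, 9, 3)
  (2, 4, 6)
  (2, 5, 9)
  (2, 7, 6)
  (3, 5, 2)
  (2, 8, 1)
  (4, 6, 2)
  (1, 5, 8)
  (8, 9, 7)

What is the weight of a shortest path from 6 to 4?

Checking several routes:
6-3-9-2-4: 6 + 1 + 3 + 6 = 16
6-4: 2
6-3-9-8-2-4: 6 + 1 + 7 + 1 + 6 = 21
6-3-5-9-2-4: 6 + 2 + 3 + 3 + 6 = 20
Shortest: 2.

2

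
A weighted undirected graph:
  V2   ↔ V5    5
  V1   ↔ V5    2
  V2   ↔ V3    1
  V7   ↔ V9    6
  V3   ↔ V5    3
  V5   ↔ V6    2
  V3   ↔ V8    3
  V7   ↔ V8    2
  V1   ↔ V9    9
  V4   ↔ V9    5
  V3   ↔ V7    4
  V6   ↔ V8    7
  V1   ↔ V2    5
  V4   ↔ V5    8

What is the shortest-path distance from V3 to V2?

1

Comparing a few candidate routes:
V3 → V8 → V6 → V5 → V2: 3 + 7 + 2 + 5 = 17
V3 → V2: 1
V3 → V8 → V6 → V5 → V1 → V2: 3 + 7 + 2 + 2 + 5 = 19
V3 → V7 → V8 → V6 → V5 → V2: 4 + 2 + 7 + 2 + 5 = 20
V3 → V5 → V1 → V2: 3 + 2 + 5 = 10
V3 → V5 → V2: 3 + 5 = 8
Best route has total 1.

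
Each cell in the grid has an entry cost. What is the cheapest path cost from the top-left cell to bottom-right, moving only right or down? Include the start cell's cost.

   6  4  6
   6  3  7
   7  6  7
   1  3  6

One optimal route is r0c0 r0c1 r1c1 r2c1 r3c1 r3c2.
Its cost is 6 + 4 + 3 + 6 + 3 + 6 = 28.
For comparison, the top-then-right route costs 36.

28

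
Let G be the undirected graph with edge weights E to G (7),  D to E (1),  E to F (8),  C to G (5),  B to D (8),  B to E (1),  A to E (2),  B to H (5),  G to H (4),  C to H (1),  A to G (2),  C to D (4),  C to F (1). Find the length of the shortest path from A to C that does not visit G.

7

A few of the A→C routes:
A → E → F → C: 2 + 8 + 1 = 11
A → E → B → H → C: 2 + 1 + 5 + 1 = 9
A → E → B → D → C: 2 + 1 + 8 + 4 = 15
A → E → D → C: 2 + 1 + 4 = 7
Best route has total 7.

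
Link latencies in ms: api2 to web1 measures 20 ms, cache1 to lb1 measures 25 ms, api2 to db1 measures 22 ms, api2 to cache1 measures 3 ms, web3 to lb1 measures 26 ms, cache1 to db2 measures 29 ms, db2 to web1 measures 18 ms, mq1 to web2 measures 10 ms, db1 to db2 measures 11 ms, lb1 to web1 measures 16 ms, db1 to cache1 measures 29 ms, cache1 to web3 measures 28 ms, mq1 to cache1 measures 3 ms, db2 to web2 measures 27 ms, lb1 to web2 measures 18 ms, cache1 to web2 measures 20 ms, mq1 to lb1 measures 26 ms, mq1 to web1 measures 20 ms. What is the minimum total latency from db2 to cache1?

Comparing a few candidate routes:
db2 - cache1: 29
db2 - db1 - cache1: 11 + 29 = 40
db2 - web2 - mq1 - cache1: 27 + 10 + 3 = 40
db2 - db1 - api2 - cache1: 11 + 22 + 3 = 36
Shortest: 29 ms.

29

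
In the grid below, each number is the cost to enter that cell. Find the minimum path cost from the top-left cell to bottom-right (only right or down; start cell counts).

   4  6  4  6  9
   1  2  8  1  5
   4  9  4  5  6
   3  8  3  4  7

Take (0,0) → (1,0) → (1,1) → (1,2) → (1,3) → (2,3) → (3,3) → (3,4) for a total of 4 + 1 + 2 + 8 + 1 + 5 + 4 + 7 = 32.
(Top row then right column would cost 47.)

32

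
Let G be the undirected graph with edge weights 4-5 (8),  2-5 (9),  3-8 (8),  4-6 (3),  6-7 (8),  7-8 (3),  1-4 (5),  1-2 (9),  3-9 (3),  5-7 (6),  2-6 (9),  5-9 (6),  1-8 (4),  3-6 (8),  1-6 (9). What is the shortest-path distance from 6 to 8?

Some routes from 6 to 8:
6 -> 4 -> 1 -> 8: 3 + 5 + 4 = 12
6 -> 7 -> 8: 8 + 3 = 11
6 -> 1 -> 8: 9 + 4 = 13
Shortest: 11.

11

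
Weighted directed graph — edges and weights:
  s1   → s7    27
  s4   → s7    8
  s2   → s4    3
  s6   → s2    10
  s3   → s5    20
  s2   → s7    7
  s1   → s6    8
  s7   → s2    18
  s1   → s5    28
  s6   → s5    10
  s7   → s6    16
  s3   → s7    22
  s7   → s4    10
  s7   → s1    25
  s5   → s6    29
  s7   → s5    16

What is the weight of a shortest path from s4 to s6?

24

Routes from s4 to s6:
s4 → s7 → s6: 8 + 16 = 24
s4 → s7 → s1 → s6: 8 + 25 + 8 = 41
s4 → s7 → s5 → s6: 8 + 16 + 29 = 53
s4 → s7 → s1 → s5 → s6: 8 + 25 + 28 + 29 = 90
Shortest: 24.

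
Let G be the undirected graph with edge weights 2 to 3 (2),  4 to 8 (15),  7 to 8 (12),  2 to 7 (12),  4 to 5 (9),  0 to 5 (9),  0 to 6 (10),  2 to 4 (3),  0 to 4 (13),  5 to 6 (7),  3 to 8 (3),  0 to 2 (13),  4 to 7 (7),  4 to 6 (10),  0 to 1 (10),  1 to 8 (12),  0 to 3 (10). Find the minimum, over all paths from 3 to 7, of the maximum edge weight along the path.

7

Checking several routes:
3→2→4→7: max(2, 3, 7) = 7
3→0→5→4→7: max(10, 9, 9, 7) = 10
3→0→5→6→4→7: max(10, 9, 7, 10, 7) = 10
3→0→6→4→7: max(10, 10, 10, 7) = 10
Smallest bottleneck: 7.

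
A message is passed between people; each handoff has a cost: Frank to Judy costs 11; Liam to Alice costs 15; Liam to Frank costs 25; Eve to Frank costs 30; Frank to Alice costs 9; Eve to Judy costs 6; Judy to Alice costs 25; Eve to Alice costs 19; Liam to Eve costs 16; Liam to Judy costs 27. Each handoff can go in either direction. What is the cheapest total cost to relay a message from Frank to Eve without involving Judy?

A few of the Frank→Eve routes:
Frank → Alice → Liam → Eve: 9 + 15 + 16 = 40
Frank → Eve: 30
Frank → Alice → Eve: 9 + 19 = 28
Shortest: 28.

28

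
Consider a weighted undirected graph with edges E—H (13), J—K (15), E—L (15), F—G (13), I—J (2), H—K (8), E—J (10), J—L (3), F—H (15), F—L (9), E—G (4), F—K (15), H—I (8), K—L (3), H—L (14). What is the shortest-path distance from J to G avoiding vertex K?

14

Some routes from J to G avoiding K:
J - L - H - E - G: 3 + 14 + 13 + 4 = 34
J - L - E - G: 3 + 15 + 4 = 22
J - I - H - F - G: 2 + 8 + 15 + 13 = 38
J - I - H - E - G: 2 + 8 + 13 + 4 = 27
J - E - G: 10 + 4 = 14
J - L - F - G: 3 + 9 + 13 = 25
The minimum is 14.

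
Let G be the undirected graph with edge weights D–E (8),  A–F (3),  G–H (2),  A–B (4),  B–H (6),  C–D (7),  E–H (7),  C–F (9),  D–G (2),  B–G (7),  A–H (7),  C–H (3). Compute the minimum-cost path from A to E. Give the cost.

14

Checking several routes:
A - B - G - D - E: 4 + 7 + 2 + 8 = 21
A - B - G - H - E: 4 + 7 + 2 + 7 = 20
A - H - E: 7 + 7 = 14
A - H - G - D - E: 7 + 2 + 2 + 8 = 19
A - B - H - E: 4 + 6 + 7 = 17
The minimum is 14.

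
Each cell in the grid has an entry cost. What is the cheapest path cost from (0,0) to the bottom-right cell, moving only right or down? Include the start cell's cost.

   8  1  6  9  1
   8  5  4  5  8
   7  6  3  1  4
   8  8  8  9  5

31

Best path: [0,0] → [0,1] → [1,1] → [1,2] → [2,2] → [2,3] → [2,4] → [3,4]
Cost: 8 + 1 + 5 + 4 + 3 + 1 + 4 + 5 = 31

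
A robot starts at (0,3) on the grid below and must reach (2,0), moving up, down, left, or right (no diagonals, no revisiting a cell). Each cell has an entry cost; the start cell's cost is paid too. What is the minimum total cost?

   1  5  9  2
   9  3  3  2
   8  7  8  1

25

Cheapest: (0,3)→(1,3)→(1,2)→(1,1)→(2,1)→(2,0)
  2 + 2 + 3 + 3 + 7 + 8 = 25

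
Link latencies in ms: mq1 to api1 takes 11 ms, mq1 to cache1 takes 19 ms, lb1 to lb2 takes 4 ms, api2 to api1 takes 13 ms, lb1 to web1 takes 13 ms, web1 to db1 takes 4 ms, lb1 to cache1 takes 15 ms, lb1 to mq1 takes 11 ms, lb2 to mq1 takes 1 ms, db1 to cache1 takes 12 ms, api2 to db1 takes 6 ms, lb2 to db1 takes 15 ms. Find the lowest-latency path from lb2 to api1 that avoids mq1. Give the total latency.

Candidate routes:
lb2 - db1 - api2 - api1: 15 + 6 + 13 = 34
lb2 - lb1 - web1 - db1 - api2 - api1: 4 + 13 + 4 + 6 + 13 = 40
lb2 - lb1 - cache1 - db1 - api2 - api1: 4 + 15 + 12 + 6 + 13 = 50
The minimum is 34 ms.

34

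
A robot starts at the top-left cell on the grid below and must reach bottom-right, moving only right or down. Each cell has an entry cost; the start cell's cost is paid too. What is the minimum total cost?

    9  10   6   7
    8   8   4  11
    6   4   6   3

36

Best path: (0,0) (1,0) (2,0) (2,1) (2,2) (2,3)
Cost: 9 + 8 + 6 + 4 + 6 + 3 = 36
(Top row then right column would cost 46.)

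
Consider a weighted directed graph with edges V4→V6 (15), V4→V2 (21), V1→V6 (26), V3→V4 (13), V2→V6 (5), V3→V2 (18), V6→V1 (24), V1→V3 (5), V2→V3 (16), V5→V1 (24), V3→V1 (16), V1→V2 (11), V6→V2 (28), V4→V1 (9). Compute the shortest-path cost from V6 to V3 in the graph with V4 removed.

29

Paths from V6 to V3 avoiding V4:
V6 - V1 - V2 - V3: 24 + 11 + 16 = 51
V6 - V2 - V3: 28 + 16 = 44
V6 - V1 - V3: 24 + 5 = 29
The minimum is 29.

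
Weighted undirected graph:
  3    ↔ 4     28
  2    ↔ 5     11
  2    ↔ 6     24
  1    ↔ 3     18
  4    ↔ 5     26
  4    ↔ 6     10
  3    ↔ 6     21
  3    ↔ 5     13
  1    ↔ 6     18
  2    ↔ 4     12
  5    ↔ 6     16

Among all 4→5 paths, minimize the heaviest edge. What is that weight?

12

A few of the 4→5 routes:
4-6-5: max(10, 16) = 16
4-6-1-3-5: max(10, 18, 18, 13) = 18
4-2-5: max(12, 11) = 12
Smallest bottleneck: 12.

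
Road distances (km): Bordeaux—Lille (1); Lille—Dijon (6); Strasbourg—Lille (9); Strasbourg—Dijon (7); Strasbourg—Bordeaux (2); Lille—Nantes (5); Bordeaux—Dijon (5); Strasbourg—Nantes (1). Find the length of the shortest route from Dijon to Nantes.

Some routes from Dijon to Nantes:
Dijon→Lille→Bordeaux→Strasbourg→Nantes: 6 + 1 + 2 + 1 = 10
Dijon→Bordeaux→Strasbourg→Nantes: 5 + 2 + 1 = 8
Dijon→Strasbourg→Nantes: 7 + 1 = 8
Best route has total 8 km.

8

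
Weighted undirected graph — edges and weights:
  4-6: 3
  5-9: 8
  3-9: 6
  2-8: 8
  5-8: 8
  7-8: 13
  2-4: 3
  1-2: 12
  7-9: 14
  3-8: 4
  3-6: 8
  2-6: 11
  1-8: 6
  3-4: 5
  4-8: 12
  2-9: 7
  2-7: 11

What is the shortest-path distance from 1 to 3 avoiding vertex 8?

Checking several routes:
1 → 2 → 4 → 6 → 3: 12 + 3 + 3 + 8 = 26
1 → 2 → 4 → 3: 12 + 3 + 5 = 20
1 → 2 → 9 → 3: 12 + 7 + 6 = 25
The minimum is 20.

20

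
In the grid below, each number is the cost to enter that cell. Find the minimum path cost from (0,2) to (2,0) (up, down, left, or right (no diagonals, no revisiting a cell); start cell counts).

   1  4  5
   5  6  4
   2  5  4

Path [0,2] [0,1] [0,0] [1,0] [2,0]: 5 + 4 + 1 + 5 + 2 = 17.

17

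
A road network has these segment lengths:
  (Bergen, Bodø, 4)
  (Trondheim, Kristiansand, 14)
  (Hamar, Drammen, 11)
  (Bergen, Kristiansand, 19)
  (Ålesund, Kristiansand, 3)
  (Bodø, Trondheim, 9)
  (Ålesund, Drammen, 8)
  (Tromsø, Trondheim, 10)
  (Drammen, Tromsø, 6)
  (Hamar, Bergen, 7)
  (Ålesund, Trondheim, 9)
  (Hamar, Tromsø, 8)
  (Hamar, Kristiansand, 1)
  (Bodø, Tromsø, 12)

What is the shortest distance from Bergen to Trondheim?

13

Comparing a few candidate routes:
Bergen → Hamar → Kristiansand → Trondheim: 7 + 1 + 14 = 22
Bergen → Hamar → Tromsø → Trondheim: 7 + 8 + 10 = 25
Bergen → Bodø → Trondheim: 4 + 9 = 13
Bergen → Hamar → Kristiansand → Ålesund → Trondheim: 7 + 1 + 3 + 9 = 20
The minimum is 13.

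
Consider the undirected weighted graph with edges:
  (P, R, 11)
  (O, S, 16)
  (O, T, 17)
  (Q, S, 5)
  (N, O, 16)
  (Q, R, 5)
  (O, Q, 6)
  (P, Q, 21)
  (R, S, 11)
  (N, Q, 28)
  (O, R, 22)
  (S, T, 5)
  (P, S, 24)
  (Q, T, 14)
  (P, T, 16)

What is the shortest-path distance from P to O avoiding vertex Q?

Checking several routes:
P-R-O: 11 + 22 = 33
P-T-S-O: 16 + 5 + 16 = 37
P-T-O: 16 + 17 = 33
Best route has total 33.

33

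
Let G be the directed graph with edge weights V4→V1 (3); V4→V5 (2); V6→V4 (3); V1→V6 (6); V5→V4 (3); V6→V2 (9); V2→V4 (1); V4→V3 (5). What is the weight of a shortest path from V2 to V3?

Candidate routes:
V2-V4-V3: 1 + 5 = 6
Best route has total 6.

6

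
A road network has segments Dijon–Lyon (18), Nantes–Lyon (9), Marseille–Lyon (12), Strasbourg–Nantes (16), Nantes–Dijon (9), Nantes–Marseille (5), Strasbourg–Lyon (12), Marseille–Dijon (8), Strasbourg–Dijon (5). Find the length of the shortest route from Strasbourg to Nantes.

14

Some routes from Strasbourg to Nantes:
Strasbourg→Dijon→Lyon→Nantes: 5 + 18 + 9 = 32
Strasbourg→Dijon→Marseille→Nantes: 5 + 8 + 5 = 18
Strasbourg→Lyon→Marseille→Nantes: 12 + 12 + 5 = 29
Strasbourg→Lyon→Nantes: 12 + 9 = 21
Strasbourg→Nantes: 16
Strasbourg→Dijon→Nantes: 5 + 9 = 14
The minimum is 14 mi.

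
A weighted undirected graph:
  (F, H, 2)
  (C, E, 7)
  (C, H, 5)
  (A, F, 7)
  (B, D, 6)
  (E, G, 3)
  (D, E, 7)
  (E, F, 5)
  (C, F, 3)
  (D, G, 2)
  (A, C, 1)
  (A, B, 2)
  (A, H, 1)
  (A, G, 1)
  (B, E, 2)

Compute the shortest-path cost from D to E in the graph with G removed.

7

Comparing a few candidate routes:
D → B → A → C → E: 6 + 2 + 1 + 7 = 16
D → B → E: 6 + 2 = 8
D → E: 7
Shortest: 7.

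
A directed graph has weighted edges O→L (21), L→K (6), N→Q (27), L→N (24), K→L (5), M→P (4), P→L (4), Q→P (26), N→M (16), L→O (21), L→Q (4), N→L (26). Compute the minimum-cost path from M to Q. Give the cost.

12

Routes from M to Q:
M - P - L - N - Q: 4 + 4 + 24 + 27 = 59
M - P - L - Q: 4 + 4 + 4 = 12
Shortest: 12.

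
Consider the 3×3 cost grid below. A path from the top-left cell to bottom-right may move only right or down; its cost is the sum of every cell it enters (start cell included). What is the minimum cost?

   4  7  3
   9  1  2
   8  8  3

Take [0,0]→[0,1]→[1,1]→[1,2]→[2,2] for a total of 4 + 7 + 1 + 2 + 3 = 17.

17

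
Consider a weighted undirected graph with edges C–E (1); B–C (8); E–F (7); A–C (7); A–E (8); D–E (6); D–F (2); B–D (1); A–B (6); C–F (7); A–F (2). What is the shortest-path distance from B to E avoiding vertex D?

A few of the B→E routes:
B - C - E: 8 + 1 = 9
B - A - C - E: 6 + 7 + 1 = 14
B - A - E: 6 + 8 = 14
B - A - F - E: 6 + 2 + 7 = 15
The minimum is 9.

9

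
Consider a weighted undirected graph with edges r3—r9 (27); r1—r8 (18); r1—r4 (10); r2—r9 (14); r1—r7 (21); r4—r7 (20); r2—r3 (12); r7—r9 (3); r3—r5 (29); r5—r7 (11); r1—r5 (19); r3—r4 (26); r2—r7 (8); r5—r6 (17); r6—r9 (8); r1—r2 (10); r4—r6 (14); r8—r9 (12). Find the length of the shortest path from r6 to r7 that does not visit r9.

28

Comparing a few candidate routes:
r6 → r5 → r7: 17 + 11 = 28
r6 → r4 → r1 → r2 → r7: 14 + 10 + 10 + 8 = 42
r6 → r4 → r7: 14 + 20 = 34
Shortest: 28.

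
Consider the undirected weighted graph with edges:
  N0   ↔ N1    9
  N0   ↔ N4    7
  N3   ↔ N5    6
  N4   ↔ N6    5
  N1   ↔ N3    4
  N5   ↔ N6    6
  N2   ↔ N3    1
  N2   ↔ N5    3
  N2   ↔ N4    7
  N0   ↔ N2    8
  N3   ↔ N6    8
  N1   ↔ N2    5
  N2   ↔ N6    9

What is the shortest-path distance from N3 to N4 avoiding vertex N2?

Paths from N3 to N4 avoiding N2:
N3 -> N1 -> N0 -> N4: 4 + 9 + 7 = 20
N3 -> N6 -> N4: 8 + 5 = 13
N3 -> N5 -> N6 -> N4: 6 + 6 + 5 = 17
The minimum is 13.

13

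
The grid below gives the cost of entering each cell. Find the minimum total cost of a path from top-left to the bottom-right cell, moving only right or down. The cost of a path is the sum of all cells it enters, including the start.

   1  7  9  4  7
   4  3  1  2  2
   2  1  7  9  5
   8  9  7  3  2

Take [0,0] -> [1,0] -> [1,1] -> [1,2] -> [1,3] -> [1,4] -> [2,4] -> [3,4] for a total of 1 + 4 + 3 + 1 + 2 + 2 + 5 + 2 = 20.

20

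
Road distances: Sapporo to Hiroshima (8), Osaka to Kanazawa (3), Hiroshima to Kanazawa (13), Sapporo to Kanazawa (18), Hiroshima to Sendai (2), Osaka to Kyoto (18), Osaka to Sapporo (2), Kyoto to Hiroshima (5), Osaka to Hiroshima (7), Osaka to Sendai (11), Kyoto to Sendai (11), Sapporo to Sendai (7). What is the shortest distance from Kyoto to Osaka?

12

Checking several routes:
Kyoto - Hiroshima - Sapporo - Osaka: 5 + 8 + 2 = 15
Kyoto - Hiroshima - Osaka: 5 + 7 = 12
Kyoto - Osaka: 18
Kyoto - Hiroshima - Sendai - Sapporo - Osaka: 5 + 2 + 7 + 2 = 16
Shortest: 12.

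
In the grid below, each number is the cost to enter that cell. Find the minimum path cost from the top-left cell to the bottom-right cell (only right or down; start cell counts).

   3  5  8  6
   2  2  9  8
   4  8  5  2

22

Cheapest: (0,0) (1,0) (1,1) (2,1) (2,2) (2,3)
  3 + 2 + 2 + 8 + 5 + 2 = 22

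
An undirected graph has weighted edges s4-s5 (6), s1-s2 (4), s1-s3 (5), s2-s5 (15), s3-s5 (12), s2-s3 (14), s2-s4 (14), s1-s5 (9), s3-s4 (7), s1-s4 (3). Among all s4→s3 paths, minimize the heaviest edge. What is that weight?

A few of the s4→s3 routes:
s4 → s3: max(7) = 7
s4 → s1 → s3: max(3, 5) = 5
s4 → s5 → s3: max(6, 12) = 12
s4 → s1 → s5 → s3: max(3, 9, 12) = 12
s4 → s5 → s1 → s3: max(6, 9, 5) = 9
The minimum achievable maximum is 5.

5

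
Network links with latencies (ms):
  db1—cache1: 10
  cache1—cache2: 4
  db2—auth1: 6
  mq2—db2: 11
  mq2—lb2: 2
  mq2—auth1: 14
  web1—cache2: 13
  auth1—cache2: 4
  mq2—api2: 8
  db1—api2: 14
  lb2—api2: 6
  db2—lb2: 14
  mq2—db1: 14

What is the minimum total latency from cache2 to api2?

Checking several routes:
cache2→auth1→db2→mq2→api2: 4 + 6 + 11 + 8 = 29
cache2→cache1→db1→api2: 4 + 10 + 14 = 28
cache2→auth1→mq2→lb2→api2: 4 + 14 + 2 + 6 = 26
cache2→auth1→mq2→api2: 4 + 14 + 8 = 26
The minimum is 26 ms.

26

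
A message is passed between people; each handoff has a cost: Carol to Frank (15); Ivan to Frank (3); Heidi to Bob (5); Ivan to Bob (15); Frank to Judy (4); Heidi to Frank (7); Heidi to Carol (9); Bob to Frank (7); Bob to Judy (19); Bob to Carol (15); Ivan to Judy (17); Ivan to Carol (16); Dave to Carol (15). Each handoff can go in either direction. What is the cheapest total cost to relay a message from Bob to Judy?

Checking several routes:
Bob -> Heidi -> Frank -> Judy: 5 + 7 + 4 = 16
Bob -> Frank -> Judy: 7 + 4 = 11
Bob -> Judy: 19
Best route has total 11.

11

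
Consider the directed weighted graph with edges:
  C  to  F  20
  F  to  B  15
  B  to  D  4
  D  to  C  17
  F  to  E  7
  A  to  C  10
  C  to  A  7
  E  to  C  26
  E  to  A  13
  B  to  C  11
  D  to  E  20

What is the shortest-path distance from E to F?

43

Paths from E to F:
E → A → C → F: 13 + 10 + 20 = 43
E → C → F: 26 + 20 = 46
Best route has total 43.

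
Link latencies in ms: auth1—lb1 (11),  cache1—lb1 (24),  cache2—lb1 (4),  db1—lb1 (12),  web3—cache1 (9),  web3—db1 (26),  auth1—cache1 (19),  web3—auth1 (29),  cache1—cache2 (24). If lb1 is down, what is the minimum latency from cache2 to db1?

Candidate routes:
cache2 - cache1 - auth1 - web3 - db1: 24 + 19 + 29 + 26 = 98
cache2 - cache1 - web3 - db1: 24 + 9 + 26 = 59
Best route has total 59 ms.

59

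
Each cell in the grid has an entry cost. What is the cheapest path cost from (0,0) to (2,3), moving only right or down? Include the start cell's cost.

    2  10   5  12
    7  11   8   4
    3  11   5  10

38

Best path: r0c0 → r1c0 → r2c0 → r2c1 → r2c2 → r2c3
Cost: 2 + 7 + 3 + 11 + 5 + 10 = 38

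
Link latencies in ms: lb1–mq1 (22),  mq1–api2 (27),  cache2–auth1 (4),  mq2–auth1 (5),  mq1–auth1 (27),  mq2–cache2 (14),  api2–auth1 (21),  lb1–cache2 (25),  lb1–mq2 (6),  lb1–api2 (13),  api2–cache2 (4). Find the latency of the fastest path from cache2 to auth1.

A few of the cache2→auth1 routes:
cache2 -> mq2 -> auth1: 14 + 5 = 19
cache2 -> api2 -> lb1 -> mq2 -> auth1: 4 + 13 + 6 + 5 = 28
cache2 -> api2 -> auth1: 4 + 21 = 25
cache2 -> lb1 -> mq2 -> auth1: 25 + 6 + 5 = 36
cache2 -> auth1: 4
Best route has total 4 ms.

4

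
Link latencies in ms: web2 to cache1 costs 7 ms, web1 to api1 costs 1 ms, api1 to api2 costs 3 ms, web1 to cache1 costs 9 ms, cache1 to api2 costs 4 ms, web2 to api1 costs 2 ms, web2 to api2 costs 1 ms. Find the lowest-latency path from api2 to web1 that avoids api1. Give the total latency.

Routes from api2 to web1 avoiding api1:
api2-web2-cache1-web1: 1 + 7 + 9 = 17
api2-cache1-web1: 4 + 9 = 13
The minimum is 13 ms.

13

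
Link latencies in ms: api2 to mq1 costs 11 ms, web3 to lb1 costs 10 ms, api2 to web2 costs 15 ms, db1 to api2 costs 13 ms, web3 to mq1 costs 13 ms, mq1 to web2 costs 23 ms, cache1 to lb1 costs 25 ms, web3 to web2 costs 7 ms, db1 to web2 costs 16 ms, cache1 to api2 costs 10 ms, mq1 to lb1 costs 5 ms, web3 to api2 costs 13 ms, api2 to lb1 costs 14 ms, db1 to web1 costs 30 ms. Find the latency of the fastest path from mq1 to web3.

A few of the mq1→web3 routes:
mq1→web3: 13
mq1→api2→web3: 11 + 13 = 24
mq1→lb1→web3: 5 + 10 = 15
Best route has total 13 ms.

13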